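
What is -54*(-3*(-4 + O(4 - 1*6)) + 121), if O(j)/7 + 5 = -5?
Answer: -18522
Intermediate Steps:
O(j) = -70 (O(j) = -35 + 7*(-5) = -35 - 35 = -70)
-54*(-3*(-4 + O(4 - 1*6)) + 121) = -54*(-3*(-4 - 70) + 121) = -54*(-3*(-74) + 121) = -54*(222 + 121) = -54*343 = -18522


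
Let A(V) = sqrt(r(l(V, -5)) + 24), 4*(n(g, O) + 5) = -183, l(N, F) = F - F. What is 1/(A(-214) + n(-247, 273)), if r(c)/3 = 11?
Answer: -812/40297 - 16*sqrt(57)/40297 ≈ -0.023148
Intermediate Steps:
l(N, F) = 0
r(c) = 33 (r(c) = 3*11 = 33)
n(g, O) = -203/4 (n(g, O) = -5 + (1/4)*(-183) = -5 - 183/4 = -203/4)
A(V) = sqrt(57) (A(V) = sqrt(33 + 24) = sqrt(57))
1/(A(-214) + n(-247, 273)) = 1/(sqrt(57) - 203/4) = 1/(-203/4 + sqrt(57))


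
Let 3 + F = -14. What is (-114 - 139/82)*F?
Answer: 161279/82 ≈ 1966.8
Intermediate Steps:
F = -17 (F = -3 - 14 = -17)
(-114 - 139/82)*F = (-114 - 139/82)*(-17) = -9487/82*(-17) = 161279/82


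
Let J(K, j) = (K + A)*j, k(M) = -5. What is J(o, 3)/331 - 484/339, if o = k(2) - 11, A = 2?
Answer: -174442/112209 ≈ -1.5546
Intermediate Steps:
o = -16 (o = -5 - 11 = -16)
J(K, j) = j*(2 + K) (J(K, j) = (K + 2)*j = (2 + K)*j = j*(2 + K))
J(o, 3)/331 - 484/339 = (3*(2 - 16))/331 - 484/339 = (3*(-14))*(1/331) - 484*1/339 = -42*1/331 - 484/339 = -42/331 - 484/339 = -174442/112209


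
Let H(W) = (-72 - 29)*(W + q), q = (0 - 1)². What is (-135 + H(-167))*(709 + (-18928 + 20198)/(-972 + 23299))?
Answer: 263287240303/22327 ≈ 1.1792e+7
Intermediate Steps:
q = 1 (q = (-1)² = 1)
H(W) = -101 - 101*W (H(W) = (-72 - 29)*(W + 1) = -101*(1 + W) = -101 - 101*W)
(-135 + H(-167))*(709 + (-18928 + 20198)/(-972 + 23299)) = (-135 + (-101 - 101*(-167)))*(709 + (-18928 + 20198)/(-972 + 23299)) = (-135 + (-101 + 16867))*(709 + 1270/22327) = (-135 + 16766)*(709 + 1270*(1/22327)) = 16631*(709 + 1270/22327) = 16631*(15831113/22327) = 263287240303/22327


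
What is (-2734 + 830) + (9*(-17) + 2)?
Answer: -2055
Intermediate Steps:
(-2734 + 830) + (9*(-17) + 2) = -1904 + (-153 + 2) = -1904 - 151 = -2055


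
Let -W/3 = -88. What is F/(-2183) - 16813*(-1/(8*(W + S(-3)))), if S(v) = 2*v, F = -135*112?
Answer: 1579313/104784 ≈ 15.072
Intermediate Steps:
W = 264 (W = -3*(-88) = 264)
F = -15120
F/(-2183) - 16813*(-1/(8*(W + S(-3)))) = -15120/(-2183) - 16813*(-1/(8*(264 + 2*(-3)))) = -15120*(-1/2183) - 16813*(-1/(8*(264 - 6))) = 15120/2183 - 16813/((-8*258)) = 15120/2183 - 16813/(-2064) = 15120/2183 - 16813*(-1/2064) = 15120/2183 + 391/48 = 1579313/104784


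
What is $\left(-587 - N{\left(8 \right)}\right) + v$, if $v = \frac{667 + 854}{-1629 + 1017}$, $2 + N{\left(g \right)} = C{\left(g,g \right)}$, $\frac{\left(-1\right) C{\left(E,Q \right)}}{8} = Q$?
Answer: $- \frac{35597}{68} \approx -523.49$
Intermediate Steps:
$C{\left(E,Q \right)} = - 8 Q$
$N{\left(g \right)} = -2 - 8 g$
$v = - \frac{169}{68}$ ($v = \frac{1521}{-612} = 1521 \left(- \frac{1}{612}\right) = - \frac{169}{68} \approx -2.4853$)
$\left(-587 - N{\left(8 \right)}\right) + v = \left(-587 - \left(-2 - 64\right)\right) - \frac{169}{68} = \left(-587 - -66\right) - \frac{169}{68} = \left(-587 + 66\right) - \frac{169}{68} = -521 - \frac{169}{68} = - \frac{35597}{68}$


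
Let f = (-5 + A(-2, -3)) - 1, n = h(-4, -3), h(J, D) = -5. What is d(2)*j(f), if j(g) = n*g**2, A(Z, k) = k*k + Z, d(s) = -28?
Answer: 140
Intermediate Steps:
n = -5
A(Z, k) = Z + k**2 (A(Z, k) = k**2 + Z = Z + k**2)
f = 1 (f = (-5 + (-2 + (-3)**2)) - 1 = (-5 + (-2 + 9)) - 1 = (-5 + 7) - 1 = 2 - 1 = 1)
j(g) = -5*g**2
d(2)*j(f) = -(-140)*1**2 = -(-140) = -28*(-5) = 140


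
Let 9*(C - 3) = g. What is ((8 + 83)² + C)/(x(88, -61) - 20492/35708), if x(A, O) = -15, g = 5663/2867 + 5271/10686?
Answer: -2265702410672041/4259367747336 ≈ -531.93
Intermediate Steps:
g = 25208925/10212254 (g = 5663*(1/2867) + 5271*(1/10686) = 5663/2867 + 1757/3562 = 25208925/10212254 ≈ 2.4685)
C = 100313261/30636762 (C = 3 + (⅑)*(25208925/10212254) = 3 + 8402975/30636762 = 100313261/30636762 ≈ 3.2743)
((8 + 83)² + C)/(x(88, -61) - 20492/35708) = ((8 + 83)² + 100313261/30636762)/(-15 - 20492/35708) = (91² + 100313261/30636762)/(-15 - 20492*1/35708) = (8281 + 100313261/30636762)/(-15 - 5123/8927) = 253803339383/(30636762*(-139028/8927)) = (253803339383/30636762)*(-8927/139028) = -2265702410672041/4259367747336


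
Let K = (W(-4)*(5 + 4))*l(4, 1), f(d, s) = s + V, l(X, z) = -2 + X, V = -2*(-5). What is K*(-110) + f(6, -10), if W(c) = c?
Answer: 7920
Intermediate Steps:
V = 10
f(d, s) = 10 + s (f(d, s) = s + 10 = 10 + s)
K = -72 (K = (-4*(5 + 4))*(-2 + 4) = -4*9*2 = -36*2 = -72)
K*(-110) + f(6, -10) = -72*(-110) + (10 - 10) = 7920 + 0 = 7920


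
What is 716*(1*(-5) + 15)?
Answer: 7160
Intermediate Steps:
716*(1*(-5) + 15) = 716*(-5 + 15) = 716*10 = 7160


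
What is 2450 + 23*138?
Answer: 5624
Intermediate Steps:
2450 + 23*138 = 2450 + 3174 = 5624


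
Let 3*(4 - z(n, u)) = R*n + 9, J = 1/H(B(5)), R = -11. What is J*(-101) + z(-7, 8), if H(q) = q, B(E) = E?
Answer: -673/15 ≈ -44.867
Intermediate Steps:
J = ⅕ (J = 1/5 = ⅕ ≈ 0.20000)
z(n, u) = 1 + 11*n/3 (z(n, u) = 4 - (-11*n + 9)/3 = 4 - (9 - 11*n)/3 = 4 + (-3 + 11*n/3) = 1 + 11*n/3)
J*(-101) + z(-7, 8) = (⅕)*(-101) + (1 + (11/3)*(-7)) = -101/5 + (1 - 77/3) = -101/5 - 74/3 = -673/15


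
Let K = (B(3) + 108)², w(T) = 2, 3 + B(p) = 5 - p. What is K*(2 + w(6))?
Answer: 45796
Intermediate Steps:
B(p) = 2 - p (B(p) = -3 + (5 - p) = 2 - p)
K = 11449 (K = ((2 - 1*3) + 108)² = ((2 - 3) + 108)² = (-1 + 108)² = 107² = 11449)
K*(2 + w(6)) = 11449*(2 + 2) = 11449*4 = 45796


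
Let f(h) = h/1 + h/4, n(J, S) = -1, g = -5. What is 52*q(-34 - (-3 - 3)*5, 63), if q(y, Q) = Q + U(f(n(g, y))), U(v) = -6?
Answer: 2964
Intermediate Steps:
f(h) = 5*h/4 (f(h) = h*1 + h*(¼) = h + h/4 = 5*h/4)
q(y, Q) = -6 + Q (q(y, Q) = Q - 6 = -6 + Q)
52*q(-34 - (-3 - 3)*5, 63) = 52*(-6 + 63) = 52*57 = 2964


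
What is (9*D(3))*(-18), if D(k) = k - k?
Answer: 0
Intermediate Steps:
D(k) = 0
(9*D(3))*(-18) = (9*0)*(-18) = 0*(-18) = 0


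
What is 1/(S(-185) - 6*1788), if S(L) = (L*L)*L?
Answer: -1/6342353 ≈ -1.5767e-7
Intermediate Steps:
S(L) = L³ (S(L) = L²*L = L³)
1/(S(-185) - 6*1788) = 1/((-185)³ - 6*1788) = 1/(-6331625 - 10728) = 1/(-6342353) = -1/6342353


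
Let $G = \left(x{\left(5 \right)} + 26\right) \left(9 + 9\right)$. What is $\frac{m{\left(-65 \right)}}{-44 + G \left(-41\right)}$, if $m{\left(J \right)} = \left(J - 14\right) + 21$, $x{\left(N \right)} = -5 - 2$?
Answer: $\frac{29}{7033} \approx 0.0041234$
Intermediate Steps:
$x{\left(N \right)} = -7$
$G = 342$ ($G = \left(-7 + 26\right) \left(9 + 9\right) = 19 \cdot 18 = 342$)
$m{\left(J \right)} = 7 + J$ ($m{\left(J \right)} = \left(-14 + J\right) + 21 = 7 + J$)
$\frac{m{\left(-65 \right)}}{-44 + G \left(-41\right)} = \frac{7 - 65}{-44 + 342 \left(-41\right)} = - \frac{58}{-44 - 14022} = - \frac{58}{-14066} = \left(-58\right) \left(- \frac{1}{14066}\right) = \frac{29}{7033}$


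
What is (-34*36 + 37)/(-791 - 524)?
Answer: 1187/1315 ≈ 0.90266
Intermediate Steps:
(-34*36 + 37)/(-791 - 524) = (-1224 + 37)/(-1315) = -1/1315*(-1187) = 1187/1315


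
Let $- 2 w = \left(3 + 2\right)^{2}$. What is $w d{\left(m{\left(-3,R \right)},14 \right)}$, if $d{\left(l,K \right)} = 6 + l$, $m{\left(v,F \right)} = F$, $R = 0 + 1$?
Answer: $- \frac{175}{2} \approx -87.5$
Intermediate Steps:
$R = 1$
$w = - \frac{25}{2}$ ($w = - \frac{\left(3 + 2\right)^{2}}{2} = - \frac{5^{2}}{2} = \left(- \frac{1}{2}\right) 25 = - \frac{25}{2} \approx -12.5$)
$w d{\left(m{\left(-3,R \right)},14 \right)} = - \frac{25 \left(6 + 1\right)}{2} = \left(- \frac{25}{2}\right) 7 = - \frac{175}{2}$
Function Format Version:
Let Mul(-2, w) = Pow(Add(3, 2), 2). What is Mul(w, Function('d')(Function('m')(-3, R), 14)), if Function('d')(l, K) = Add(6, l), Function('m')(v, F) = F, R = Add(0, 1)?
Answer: Rational(-175, 2) ≈ -87.500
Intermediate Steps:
R = 1
w = Rational(-25, 2) (w = Mul(Rational(-1, 2), Pow(Add(3, 2), 2)) = Mul(Rational(-1, 2), Pow(5, 2)) = Mul(Rational(-1, 2), 25) = Rational(-25, 2) ≈ -12.500)
Mul(w, Function('d')(Function('m')(-3, R), 14)) = Mul(Rational(-25, 2), Add(6, 1)) = Mul(Rational(-25, 2), 7) = Rational(-175, 2)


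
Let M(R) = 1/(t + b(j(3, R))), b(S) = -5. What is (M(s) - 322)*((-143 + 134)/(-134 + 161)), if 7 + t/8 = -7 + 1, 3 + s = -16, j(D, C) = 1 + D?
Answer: 35099/327 ≈ 107.34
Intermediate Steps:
s = -19 (s = -3 - 16 = -19)
t = -104 (t = -56 + 8*(-7 + 1) = -56 + 8*(-6) = -56 - 48 = -104)
M(R) = -1/109 (M(R) = 1/(-104 - 5) = 1/(-109) = -1/109)
(M(s) - 322)*((-143 + 134)/(-134 + 161)) = (-1/109 - 322)*((-143 + 134)/(-134 + 161)) = -(-315891)/(109*27) = -35099/109*(-⅓) = 35099/327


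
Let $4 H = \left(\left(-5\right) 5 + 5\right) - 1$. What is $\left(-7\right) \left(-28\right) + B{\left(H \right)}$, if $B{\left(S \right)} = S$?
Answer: $\frac{763}{4} \approx 190.75$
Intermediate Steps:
$H = - \frac{21}{4}$ ($H = \frac{\left(\left(-5\right) 5 + 5\right) - 1}{4} = \frac{\left(-25 + 5\right) - 1}{4} = \frac{-20 - 1}{4} = \frac{1}{4} \left(-21\right) = - \frac{21}{4} \approx -5.25$)
$\left(-7\right) \left(-28\right) + B{\left(H \right)} = \left(-7\right) \left(-28\right) - \frac{21}{4} = 196 - \frac{21}{4} = \frac{763}{4}$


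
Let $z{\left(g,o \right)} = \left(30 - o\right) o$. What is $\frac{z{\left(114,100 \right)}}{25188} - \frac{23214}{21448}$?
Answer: $- \frac{91856279}{67529028} \approx -1.3602$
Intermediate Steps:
$z{\left(g,o \right)} = o \left(30 - o\right)$
$\frac{z{\left(114,100 \right)}}{25188} - \frac{23214}{21448} = \frac{100 \left(30 - 100\right)}{25188} - \frac{23214}{21448} = 100 \left(30 - 100\right) \frac{1}{25188} - \frac{11607}{10724} = 100 \left(-70\right) \frac{1}{25188} - \frac{11607}{10724} = \left(-7000\right) \frac{1}{25188} - \frac{11607}{10724} = - \frac{1750}{6297} - \frac{11607}{10724} = - \frac{91856279}{67529028}$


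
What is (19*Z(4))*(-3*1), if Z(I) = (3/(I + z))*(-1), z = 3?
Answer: 171/7 ≈ 24.429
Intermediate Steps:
Z(I) = -3/(3 + I) (Z(I) = (3/(I + 3))*(-1) = (3/(3 + I))*(-1) = -3/(3 + I))
(19*Z(4))*(-3*1) = (19*(-3/(3 + 4)))*(-3*1) = (19*(-3/7))*(-3) = -57/7*(-3) = 171/7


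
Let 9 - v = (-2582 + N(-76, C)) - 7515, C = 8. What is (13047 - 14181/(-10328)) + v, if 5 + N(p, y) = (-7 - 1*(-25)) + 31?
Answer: 238683933/10328 ≈ 23110.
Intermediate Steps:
N(p, y) = 44 (N(p, y) = -5 + ((-7 - 1*(-25)) + 31) = -5 + ((-7 + 25) + 31) = -5 + (18 + 31) = -5 + 49 = 44)
v = 10062 (v = 9 - ((-2582 + 44) - 7515) = 9 - (-2538 - 7515) = 9 - 1*(-10053) = 9 + 10053 = 10062)
(13047 - 14181/(-10328)) + v = (13047 - 14181/(-10328)) + 10062 = (13047 - 14181*(-1/10328)) + 10062 = (13047 + 14181/10328) + 10062 = 134763597/10328 + 10062 = 238683933/10328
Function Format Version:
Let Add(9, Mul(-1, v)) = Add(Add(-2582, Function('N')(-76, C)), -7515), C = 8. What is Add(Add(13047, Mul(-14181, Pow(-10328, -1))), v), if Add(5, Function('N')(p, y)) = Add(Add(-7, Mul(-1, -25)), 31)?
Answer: Rational(238683933, 10328) ≈ 23110.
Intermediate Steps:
Function('N')(p, y) = 44 (Function('N')(p, y) = Add(-5, Add(Add(-7, Mul(-1, -25)), 31)) = Add(-5, Add(Add(-7, 25), 31)) = Add(-5, Add(18, 31)) = Add(-5, 49) = 44)
v = 10062 (v = Add(9, Mul(-1, Add(Add(-2582, 44), -7515))) = Add(9, Mul(-1, Add(-2538, -7515))) = Add(9, Mul(-1, -10053)) = Add(9, 10053) = 10062)
Add(Add(13047, Mul(-14181, Pow(-10328, -1))), v) = Add(Add(13047, Mul(-14181, Pow(-10328, -1))), 10062) = Add(Add(13047, Mul(-14181, Rational(-1, 10328))), 10062) = Add(Add(13047, Rational(14181, 10328)), 10062) = Add(Rational(134763597, 10328), 10062) = Rational(238683933, 10328)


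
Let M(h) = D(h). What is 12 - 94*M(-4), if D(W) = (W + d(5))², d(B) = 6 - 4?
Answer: -364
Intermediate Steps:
d(B) = 2
D(W) = (2 + W)² (D(W) = (W + 2)² = (2 + W)²)
M(h) = (2 + h)²
12 - 94*M(-4) = 12 - 94*(2 - 4)² = 12 - 94*(-2)² = 12 - 94*4 = 12 - 376 = -364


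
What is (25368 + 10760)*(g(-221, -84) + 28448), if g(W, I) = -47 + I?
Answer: 1023036576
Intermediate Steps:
(25368 + 10760)*(g(-221, -84) + 28448) = (25368 + 10760)*((-47 - 84) + 28448) = 36128*(-131 + 28448) = 36128*28317 = 1023036576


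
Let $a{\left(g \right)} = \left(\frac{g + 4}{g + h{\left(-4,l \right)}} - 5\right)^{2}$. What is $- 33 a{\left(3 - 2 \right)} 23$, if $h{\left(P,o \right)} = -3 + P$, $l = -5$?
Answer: $- \frac{309925}{12} \approx -25827.0$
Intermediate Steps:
$a{\left(g \right)} = \left(-5 + \frac{4 + g}{-7 + g}\right)^{2}$ ($a{\left(g \right)} = \left(\frac{g + 4}{g - 7} - 5\right)^{2} = \left(\frac{4 + g}{g - 7} - 5\right)^{2} = \left(\frac{4 + g}{-7 + g} - 5\right)^{2} = \left(-5 + \frac{4 + g}{-7 + g}\right)^{2}$)
$- 33 a{\left(3 - 2 \right)} 23 = - 33 \frac{\left(-39 + 4 \left(3 - 2\right)\right)^{2}}{\left(-7 + \left(3 - 2\right)\right)^{2}} \cdot 23 = - 33 \frac{\left(-39 + 4 \cdot 1\right)^{2}}{\left(-7 + 1\right)^{2}} \cdot 23 = - 33 \frac{\left(-39 + 4\right)^{2}}{36} \cdot 23 = - 33 \left(-35\right)^{2} \cdot \frac{1}{36} \cdot 23 = - 33 \cdot 1225 \cdot \frac{1}{36} \cdot 23 = \left(-33\right) \frac{1225}{36} \cdot 23 = \left(- \frac{13475}{12}\right) 23 = - \frac{309925}{12}$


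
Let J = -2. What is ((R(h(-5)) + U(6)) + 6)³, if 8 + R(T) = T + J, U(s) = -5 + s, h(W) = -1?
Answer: -64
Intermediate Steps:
R(T) = -10 + T (R(T) = -8 + (T - 2) = -8 + (-2 + T) = -10 + T)
((R(h(-5)) + U(6)) + 6)³ = (((-10 - 1) + (-5 + 6)) + 6)³ = ((-11 + 1) + 6)³ = (-10 + 6)³ = (-4)³ = -64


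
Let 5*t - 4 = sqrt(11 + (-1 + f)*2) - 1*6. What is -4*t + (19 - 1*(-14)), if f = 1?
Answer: 173/5 - 4*sqrt(11)/5 ≈ 31.947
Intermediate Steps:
t = -2/5 + sqrt(11)/5 (t = 4/5 + (sqrt(11 + (-1 + 1)*2) - 1*6)/5 = 4/5 + (sqrt(11 + 0*2) - 6)/5 = 4/5 + (sqrt(11 + 0) - 6)/5 = 4/5 + (sqrt(11) - 6)/5 = 4/5 + (-6 + sqrt(11))/5 = 4/5 + (-6/5 + sqrt(11)/5) = -2/5 + sqrt(11)/5 ≈ 0.26332)
-4*t + (19 - 1*(-14)) = -4*(-2/5 + sqrt(11)/5) + (19 - 1*(-14)) = (8/5 - 4*sqrt(11)/5) + (19 + 14) = (8/5 - 4*sqrt(11)/5) + 33 = 173/5 - 4*sqrt(11)/5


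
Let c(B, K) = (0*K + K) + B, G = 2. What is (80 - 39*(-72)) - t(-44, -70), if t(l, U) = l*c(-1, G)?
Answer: 2932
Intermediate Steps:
c(B, K) = B + K (c(B, K) = (0 + K) + B = K + B = B + K)
t(l, U) = l (t(l, U) = l*(-1 + 2) = l*1 = l)
(80 - 39*(-72)) - t(-44, -70) = (80 - 39*(-72)) - 1*(-44) = (80 + 2808) + 44 = 2888 + 44 = 2932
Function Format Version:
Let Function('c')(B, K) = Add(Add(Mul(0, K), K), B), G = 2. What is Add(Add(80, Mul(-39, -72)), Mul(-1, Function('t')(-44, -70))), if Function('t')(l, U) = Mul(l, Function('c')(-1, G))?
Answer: 2932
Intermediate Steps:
Function('c')(B, K) = Add(B, K) (Function('c')(B, K) = Add(Add(0, K), B) = Add(K, B) = Add(B, K))
Function('t')(l, U) = l (Function('t')(l, U) = Mul(l, Add(-1, 2)) = Mul(l, 1) = l)
Add(Add(80, Mul(-39, -72)), Mul(-1, Function('t')(-44, -70))) = Add(Add(80, Mul(-39, -72)), Mul(-1, -44)) = Add(Add(80, 2808), 44) = Add(2888, 44) = 2932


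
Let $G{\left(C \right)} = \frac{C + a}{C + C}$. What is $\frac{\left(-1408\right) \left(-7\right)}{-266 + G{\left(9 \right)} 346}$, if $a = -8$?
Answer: $- \frac{88704}{2221} \approx -39.939$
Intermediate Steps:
$G{\left(C \right)} = \frac{-8 + C}{2 C}$ ($G{\left(C \right)} = \frac{C - 8}{C + C} = \frac{-8 + C}{2 C}$)
$\frac{\left(-1408\right) \left(-7\right)}{-266 + G{\left(9 \right)} 346} = \frac{\left(-1408\right) \left(-7\right)}{-266 + \frac{-8 + 9}{2 \cdot 9} \cdot 346} = \frac{9856}{-266 + \frac{1}{2} \cdot \frac{1}{9} \cdot 1 \cdot 346} = \frac{9856}{-266 + \frac{1}{18} \cdot 346} = \frac{9856}{-266 + \frac{173}{9}} = \frac{9856}{- \frac{2221}{9}} = 9856 \left(- \frac{9}{2221}\right) = - \frac{88704}{2221}$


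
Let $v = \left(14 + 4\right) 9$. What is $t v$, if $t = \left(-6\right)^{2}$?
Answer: $5832$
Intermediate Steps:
$t = 36$
$v = 162$ ($v = 18 \cdot 9 = 162$)
$t v = 36 \cdot 162 = 5832$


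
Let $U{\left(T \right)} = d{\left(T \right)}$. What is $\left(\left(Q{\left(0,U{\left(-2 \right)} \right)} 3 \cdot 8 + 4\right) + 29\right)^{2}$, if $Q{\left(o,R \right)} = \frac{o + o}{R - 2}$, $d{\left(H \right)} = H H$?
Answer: $1089$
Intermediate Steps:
$d{\left(H \right)} = H^{2}$
$U{\left(T \right)} = T^{2}$
$Q{\left(o,R \right)} = \frac{2 o}{-2 + R}$
$\left(\left(Q{\left(0,U{\left(-2 \right)} \right)} 3 \cdot 8 + 4\right) + 29\right)^{2} = \left(\left(2 \cdot 0 \frac{1}{-2 + \left(-2\right)^{2}} \cdot 3 \cdot 8 + 4\right) + 29\right)^{2} = \left(\left(2 \cdot 0 \frac{1}{-2 + 4} \cdot 3 \cdot 8 + 4\right) + 29\right)^{2} = \left(\left(2 \cdot 0 \cdot \frac{1}{2} \cdot 3 \cdot 8 + 4\right) + 29\right)^{2} = \left(\left(0 \cdot 3 \cdot 8 + 4\right) + 29\right)^{2} = \left(\left(0 \cdot 8 + 4\right) + 29\right)^{2} = \left(\left(0 + 4\right) + 29\right)^{2} = \left(4 + 29\right)^{2} = 33^{2} = 1089$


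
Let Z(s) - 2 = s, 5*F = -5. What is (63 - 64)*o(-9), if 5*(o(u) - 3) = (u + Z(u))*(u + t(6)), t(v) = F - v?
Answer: -271/5 ≈ -54.200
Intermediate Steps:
F = -1 (F = (⅕)*(-5) = -1)
Z(s) = 2 + s
t(v) = -1 - v
o(u) = 3 + (-7 + u)*(2 + 2*u)/5 (o(u) = 3 + ((u + (2 + u))*(u + (-1 - 1*6)))/5 = 3 + ((2 + 2*u)*(u + (-1 - 6)))/5 = 3 + ((2 + 2*u)*(u - 7))/5 = 3 + ((2 + 2*u)*(-7 + u))/5 = 3 + ((-7 + u)*(2 + 2*u))/5 = 3 + (-7 + u)*(2 + 2*u)/5)
(63 - 64)*o(-9) = (63 - 64)*(⅕ - 12/5*(-9) + (⅖)*(-9)²) = -(⅕ + 108/5 + (⅖)*81) = -(⅕ + 108/5 + 162/5) = -1*271/5 = -271/5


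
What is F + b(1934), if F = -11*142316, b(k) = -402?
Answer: -1565878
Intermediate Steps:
F = -1565476
F + b(1934) = -1565476 - 402 = -1565878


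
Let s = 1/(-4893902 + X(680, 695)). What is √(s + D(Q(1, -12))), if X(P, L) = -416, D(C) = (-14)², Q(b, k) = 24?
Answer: √4695052337389986/4894318 ≈ 14.000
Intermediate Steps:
D(C) = 196
s = -1/4894318 (s = 1/(-4893902 - 416) = 1/(-4894318) = -1/4894318 ≈ -2.0432e-7)
√(s + D(Q(1, -12))) = √(-1/4894318 + 196) = √(959286327/4894318) = √4695052337389986/4894318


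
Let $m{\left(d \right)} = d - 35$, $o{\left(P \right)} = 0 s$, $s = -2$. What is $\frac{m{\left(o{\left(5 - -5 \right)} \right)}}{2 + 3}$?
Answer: $-7$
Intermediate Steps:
$o{\left(P \right)} = 0$ ($o{\left(P \right)} = 0 \left(-2\right) = 0$)
$m{\left(d \right)} = -35 + d$
$\frac{m{\left(o{\left(5 - -5 \right)} \right)}}{2 + 3} = \frac{-35 + 0}{2 + 3} = - \frac{35}{5} = \left(-35\right) \frac{1}{5} = -7$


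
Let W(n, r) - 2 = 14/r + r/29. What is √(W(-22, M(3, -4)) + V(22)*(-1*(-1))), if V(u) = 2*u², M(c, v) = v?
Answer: √3250842/58 ≈ 31.086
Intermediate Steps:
W(n, r) = 2 + 14/r + r/29 (W(n, r) = 2 + (14/r + r/29) = 2 + 14/r + r/29)
√(W(-22, M(3, -4)) + V(22)*(-1*(-1))) = √((2 + 14/(-4) + (1/29)*(-4)) + (2*22²)*(-1*(-1))) = √((2 + 14*(-¼) - 4/29) + (2*484)*1) = √((2 - 7/2 - 4/29) + 968*1) = √(-95/58 + 968) = √(56049/58) = √3250842/58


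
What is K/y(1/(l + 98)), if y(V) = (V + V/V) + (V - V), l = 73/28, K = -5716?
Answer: -16101972/2845 ≈ -5659.7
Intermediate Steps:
l = 73/28 (l = 73*(1/28) = 73/28 ≈ 2.6071)
y(V) = 1 + V (y(V) = (V + 1) + 0 = (1 + V) + 0 = 1 + V)
K/y(1/(l + 98)) = -5716/(1 + 1/(73/28 + 98)) = -5716/(1 + 1/(2817/28)) = -5716/(1 + 28/2817) = -5716/2845/2817 = -5716*2817/2845 = -16101972/2845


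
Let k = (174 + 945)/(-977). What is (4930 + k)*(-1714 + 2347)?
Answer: 3048205803/977 ≈ 3.1200e+6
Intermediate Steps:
k = -1119/977 (k = 1119*(-1/977) = -1119/977 ≈ -1.1453)
(4930 + k)*(-1714 + 2347) = (4930 - 1119/977)*(-1714 + 2347) = (4815491/977)*633 = 3048205803/977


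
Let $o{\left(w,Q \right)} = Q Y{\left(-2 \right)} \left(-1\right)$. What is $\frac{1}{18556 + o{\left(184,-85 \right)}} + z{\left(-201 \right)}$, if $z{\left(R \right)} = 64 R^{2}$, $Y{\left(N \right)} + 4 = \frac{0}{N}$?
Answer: $\frac{47100455425}{18216} \approx 2.5857 \cdot 10^{6}$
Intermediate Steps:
$Y{\left(N \right)} = -4$ ($Y{\left(N \right)} = -4 + \frac{0}{N} = -4 + 0 = -4$)
$o{\left(w,Q \right)} = 4 Q$ ($o{\left(w,Q \right)} = Q \left(-4\right) \left(-1\right) = - 4 Q \left(-1\right) = 4 Q$)
$\frac{1}{18556 + o{\left(184,-85 \right)}} + z{\left(-201 \right)} = \frac{1}{18556 + 4 \left(-85\right)} + 64 \left(-201\right)^{2} = \frac{1}{18556 - 340} + 64 \cdot 40401 = \frac{1}{18216} + 2585664 = \frac{47100455425}{18216}$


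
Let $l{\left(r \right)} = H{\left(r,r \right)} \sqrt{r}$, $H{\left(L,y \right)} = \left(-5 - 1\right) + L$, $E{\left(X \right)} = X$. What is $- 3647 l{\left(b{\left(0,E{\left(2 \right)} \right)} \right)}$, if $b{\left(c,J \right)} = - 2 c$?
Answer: $0$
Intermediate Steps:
$H{\left(L,y \right)} = -6 + L$
$l{\left(r \right)} = \sqrt{r} \left(-6 + r\right)$ ($l{\left(r \right)} = \left(-6 + r\right) \sqrt{r} = \sqrt{r} \left(-6 + r\right)$)
$- 3647 l{\left(b{\left(0,E{\left(2 \right)} \right)} \right)} = - 3647 \sqrt{\left(-2\right) 0} \left(-6 - 0\right) = - 3647 \sqrt{0} \left(-6 + 0\right) = - 3647 \cdot 0 \left(-6\right) = \left(-3647\right) 0 = 0$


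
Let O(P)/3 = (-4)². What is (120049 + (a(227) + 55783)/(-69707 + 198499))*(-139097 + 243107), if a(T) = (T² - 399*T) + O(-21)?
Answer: 804068421777975/64396 ≈ 1.2486e+10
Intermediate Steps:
O(P) = 48 (O(P) = 3*(-4)² = 3*16 = 48)
a(T) = 48 + T² - 399*T (a(T) = (T² - 399*T) + 48 = 48 + T² - 399*T)
(120049 + (a(227) + 55783)/(-69707 + 198499))*(-139097 + 243107) = (120049 + ((48 + 227² - 399*227) + 55783)/(-69707 + 198499))*(-139097 + 243107) = (120049 + ((48 + 51529 - 90573) + 55783)/128792)*104010 = (120049 + (-38996 + 55783)*(1/128792))*104010 = (120049 + 16787*(1/128792))*104010 = (120049 + 16787/128792)*104010 = (15461367595/128792)*104010 = 804068421777975/64396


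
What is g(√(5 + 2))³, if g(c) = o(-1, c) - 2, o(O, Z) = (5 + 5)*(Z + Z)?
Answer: -16808 + 56240*√7 ≈ 1.3199e+5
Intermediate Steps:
o(O, Z) = 20*Z (o(O, Z) = 10*(2*Z) = 20*Z)
g(c) = -2 + 20*c (g(c) = 20*c - 2 = -2 + 20*c)
g(√(5 + 2))³ = (-2 + 20*√(5 + 2))³ = (-2 + 20*√7)³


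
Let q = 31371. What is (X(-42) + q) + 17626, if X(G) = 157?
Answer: 49154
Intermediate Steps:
(X(-42) + q) + 17626 = (157 + 31371) + 17626 = 31528 + 17626 = 49154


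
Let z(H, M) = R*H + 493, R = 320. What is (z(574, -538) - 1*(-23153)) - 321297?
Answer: -113971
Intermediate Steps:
z(H, M) = 493 + 320*H (z(H, M) = 320*H + 493 = 493 + 320*H)
(z(574, -538) - 1*(-23153)) - 321297 = ((493 + 320*574) - 1*(-23153)) - 321297 = ((493 + 183680) + 23153) - 321297 = (184173 + 23153) - 321297 = 207326 - 321297 = -113971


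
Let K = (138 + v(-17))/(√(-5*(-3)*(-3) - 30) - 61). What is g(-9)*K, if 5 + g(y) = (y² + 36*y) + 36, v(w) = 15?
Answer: 494649/949 + 40545*I*√3/949 ≈ 521.23 + 74.0*I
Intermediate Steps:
g(y) = 31 + y² + 36*y (g(y) = -5 + ((y² + 36*y) + 36) = -5 + (36 + y² + 36*y) = 31 + y² + 36*y)
K = 153/(-61 + 5*I*√3) (K = (138 + 15)/(√(-5*(-3)*(-3) - 30) - 61) = 153/(√(15*(-3) - 30) - 61) = 153/(√(-45 - 30) - 61) = 153/(√(-75) - 61) = 153/(5*I*√3 - 61) = 153/(-61 + 5*I*√3) ≈ -2.4586 - 0.34906*I)
g(-9)*K = (31 + (-9)² + 36*(-9))*(-9333/3796 - 765*I*√3/3796) = (31 + 81 - 324)*(-9333/3796 - 765*I*√3/3796) = -212*(-9333/3796 - 765*I*√3/3796) = 494649/949 + 40545*I*√3/949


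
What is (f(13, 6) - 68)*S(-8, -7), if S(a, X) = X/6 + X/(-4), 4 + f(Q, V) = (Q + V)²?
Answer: 2023/12 ≈ 168.58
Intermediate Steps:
f(Q, V) = -4 + (Q + V)²
S(a, X) = -X/12 (S(a, X) = X*(⅙) + X*(-¼) = X/6 - X/4 = -X/12)
(f(13, 6) - 68)*S(-8, -7) = ((-4 + (13 + 6)²) - 68)*(-1/12*(-7)) = ((-4 + 19²) - 68)*(7/12) = ((-4 + 361) - 68)*(7/12) = (357 - 68)*(7/12) = 289*(7/12) = 2023/12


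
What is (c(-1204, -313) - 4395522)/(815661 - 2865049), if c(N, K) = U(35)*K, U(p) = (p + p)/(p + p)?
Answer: 4395835/2049388 ≈ 2.1450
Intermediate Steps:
U(p) = 1 (U(p) = (2*p)/((2*p)) = (2*p)*(1/(2*p)) = 1)
c(N, K) = K (c(N, K) = 1*K = K)
(c(-1204, -313) - 4395522)/(815661 - 2865049) = (-313 - 4395522)/(815661 - 2865049) = -4395835/(-2049388) = -4395835*(-1/2049388) = 4395835/2049388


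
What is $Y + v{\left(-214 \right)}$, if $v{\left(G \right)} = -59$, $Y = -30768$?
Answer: $-30827$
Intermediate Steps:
$Y + v{\left(-214 \right)} = -30768 - 59 = -30827$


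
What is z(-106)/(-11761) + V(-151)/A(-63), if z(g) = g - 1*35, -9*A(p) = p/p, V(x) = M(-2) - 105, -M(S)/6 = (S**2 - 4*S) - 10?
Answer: 12384474/11761 ≈ 1053.0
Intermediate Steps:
M(S) = 60 - 6*S**2 + 24*S (M(S) = -6*((S**2 - 4*S) - 10) = -6*(-10 + S**2 - 4*S) = 60 - 6*S**2 + 24*S)
V(x) = -117 (V(x) = (60 - 6*(-2)**2 + 24*(-2)) - 105 = (60 - 6*4 - 48) - 105 = (60 - 24 - 48) - 105 = -12 - 105 = -117)
A(p) = -1/9 (A(p) = -p/(9*p) = -1/9*1 = -1/9)
z(g) = -35 + g (z(g) = g - 35 = -35 + g)
z(-106)/(-11761) + V(-151)/A(-63) = (-35 - 106)/(-11761) - 117/(-1/9) = -141*(-1/11761) - 117*(-9) = 141/11761 + 1053 = 12384474/11761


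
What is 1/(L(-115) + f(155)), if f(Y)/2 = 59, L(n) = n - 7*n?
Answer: 1/808 ≈ 0.0012376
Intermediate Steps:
L(n) = -6*n
f(Y) = 118 (f(Y) = 2*59 = 118)
1/(L(-115) + f(155)) = 1/(-6*(-115) + 118) = 1/(690 + 118) = 1/808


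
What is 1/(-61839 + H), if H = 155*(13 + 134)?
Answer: -1/39054 ≈ -2.5606e-5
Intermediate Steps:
H = 22785 (H = 155*147 = 22785)
1/(-61839 + H) = 1/(-61839 + 22785) = 1/(-39054) = -1/39054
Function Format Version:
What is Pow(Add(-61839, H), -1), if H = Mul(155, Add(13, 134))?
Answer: Rational(-1, 39054) ≈ -2.5606e-5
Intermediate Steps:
H = 22785 (H = Mul(155, 147) = 22785)
Pow(Add(-61839, H), -1) = Pow(Add(-61839, 22785), -1) = Pow(-39054, -1) = Rational(-1, 39054)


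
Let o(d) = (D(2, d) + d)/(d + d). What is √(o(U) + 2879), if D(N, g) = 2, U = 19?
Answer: √4158074/38 ≈ 53.661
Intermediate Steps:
o(d) = (2 + d)/(2*d) (o(d) = (2 + d)/(d + d) = (2 + d)/((2*d)) = (2 + d)*(1/(2*d)) = (2 + d)/(2*d))
√(o(U) + 2879) = √((½)*(2 + 19)/19 + 2879) = √((½)*(1/19)*21 + 2879) = √(21/38 + 2879) = √(109423/38) = √4158074/38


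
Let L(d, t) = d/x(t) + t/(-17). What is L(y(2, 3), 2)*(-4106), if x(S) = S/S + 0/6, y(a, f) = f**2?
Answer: -620006/17 ≈ -36471.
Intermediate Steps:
x(S) = 1 (x(S) = 1 + 0*(1/6) = 1 + 0 = 1)
L(d, t) = d - t/17 (L(d, t) = d/1 + t/(-17) = d*1 + t*(-1/17) = d - t/17)
L(y(2, 3), 2)*(-4106) = (3**2 - 1/17*2)*(-4106) = (9 - 2/17)*(-4106) = (151/17)*(-4106) = -620006/17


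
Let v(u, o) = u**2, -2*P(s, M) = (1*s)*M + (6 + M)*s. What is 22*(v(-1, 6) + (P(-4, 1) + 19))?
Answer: 792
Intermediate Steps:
P(s, M) = -M*s/2 - s*(6 + M)/2 (P(s, M) = -((1*s)*M + (6 + M)*s)/2 = -(s*M + s*(6 + M))/2 = -(M*s + s*(6 + M))/2 = -M*s/2 - s*(6 + M)/2)
22*(v(-1, 6) + (P(-4, 1) + 19)) = 22*((-1)**2 + (-1*(-4)*(3 + 1) + 19)) = 22*(1 + (-1*(-4)*4 + 19)) = 22*(1 + (16 + 19)) = 22*(1 + 35) = 22*36 = 792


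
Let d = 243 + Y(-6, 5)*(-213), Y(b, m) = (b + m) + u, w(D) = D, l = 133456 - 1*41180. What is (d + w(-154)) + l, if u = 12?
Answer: 90022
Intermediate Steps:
l = 92276 (l = 133456 - 41180 = 92276)
Y(b, m) = 12 + b + m (Y(b, m) = (b + m) + 12 = 12 + b + m)
d = -2100 (d = 243 + (12 - 6 + 5)*(-213) = 243 + 11*(-213) = 243 - 2343 = -2100)
(d + w(-154)) + l = (-2100 - 154) + 92276 = -2254 + 92276 = 90022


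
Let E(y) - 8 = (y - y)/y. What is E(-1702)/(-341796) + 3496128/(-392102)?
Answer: -149370712838/16752361899 ≈ -8.9164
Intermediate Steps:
E(y) = 8 (E(y) = 8 + (y - y)/y = 8 + 0/y = 8 + 0 = 8)
E(-1702)/(-341796) + 3496128/(-392102) = 8/(-341796) + 3496128/(-392102) = 8*(-1/341796) + 3496128*(-1/392102) = -2/85449 - 1748064/196051 = -149370712838/16752361899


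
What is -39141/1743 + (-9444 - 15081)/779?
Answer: -24412638/452599 ≈ -53.939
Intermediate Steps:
-39141/1743 + (-9444 - 15081)/779 = -39141*1/1743 - 24525*1/779 = -13047/581 - 24525/779 = -24412638/452599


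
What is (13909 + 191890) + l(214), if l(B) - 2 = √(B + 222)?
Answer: 205801 + 2*√109 ≈ 2.0582e+5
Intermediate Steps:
l(B) = 2 + √(222 + B) (l(B) = 2 + √(B + 222) = 2 + √(222 + B))
(13909 + 191890) + l(214) = (13909 + 191890) + (2 + √(222 + 214)) = 205799 + (2 + √436) = 205799 + (2 + 2*√109) = 205801 + 2*√109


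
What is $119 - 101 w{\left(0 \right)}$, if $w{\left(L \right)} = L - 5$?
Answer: $624$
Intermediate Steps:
$w{\left(L \right)} = -5 + L$
$119 - 101 w{\left(0 \right)} = 119 - 101 \left(-5 + 0\right) = 119 - -505 = 119 + 505 = 624$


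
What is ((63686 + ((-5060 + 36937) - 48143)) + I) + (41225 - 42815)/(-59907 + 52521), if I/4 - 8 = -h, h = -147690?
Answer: 785639237/1231 ≈ 6.3821e+5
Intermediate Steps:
I = 590792 (I = 32 + 4*(-1*(-147690)) = 32 + 4*147690 = 32 + 590760 = 590792)
((63686 + ((-5060 + 36937) - 48143)) + I) + (41225 - 42815)/(-59907 + 52521) = ((63686 + ((-5060 + 36937) - 48143)) + 590792) + (41225 - 42815)/(-59907 + 52521) = ((63686 + (31877 - 48143)) + 590792) - 1590/(-7386) = ((63686 - 16266) + 590792) - 1590*(-1/7386) = (47420 + 590792) + 265/1231 = 638212 + 265/1231 = 785639237/1231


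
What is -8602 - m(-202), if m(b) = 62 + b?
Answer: -8462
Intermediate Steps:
-8602 - m(-202) = -8602 - (62 - 202) = -8602 - 1*(-140) = -8602 + 140 = -8462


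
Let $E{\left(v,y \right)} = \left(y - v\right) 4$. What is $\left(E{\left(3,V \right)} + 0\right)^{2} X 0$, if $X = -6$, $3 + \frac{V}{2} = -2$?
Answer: $0$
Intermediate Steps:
$V = -10$ ($V = -6 + 2 \left(-2\right) = -6 - 4 = -10$)
$E{\left(v,y \right)} = - 4 v + 4 y$
$\left(E{\left(3,V \right)} + 0\right)^{2} X 0 = \left(\left(\left(-4\right) 3 + 4 \left(-10\right)\right) + 0\right)^{2} \left(-6\right) 0 = \left(\left(-12 - 40\right) + 0\right)^{2} \left(-6\right) 0 = \left(-52 + 0\right)^{2} \left(-6\right) 0 = \left(-52\right)^{2} \left(-6\right) 0 = 2704 \left(-6\right) 0 = \left(-16224\right) 0 = 0$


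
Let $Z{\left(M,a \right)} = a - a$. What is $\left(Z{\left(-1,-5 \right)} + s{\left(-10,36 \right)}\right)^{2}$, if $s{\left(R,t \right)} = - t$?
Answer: $1296$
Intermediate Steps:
$Z{\left(M,a \right)} = 0$
$\left(Z{\left(-1,-5 \right)} + s{\left(-10,36 \right)}\right)^{2} = \left(0 - 36\right)^{2} = \left(-36\right)^{2} = 1296$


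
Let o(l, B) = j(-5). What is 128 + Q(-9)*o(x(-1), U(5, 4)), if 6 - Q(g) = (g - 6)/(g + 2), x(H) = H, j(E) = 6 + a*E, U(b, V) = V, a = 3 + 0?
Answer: 653/7 ≈ 93.286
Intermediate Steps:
a = 3
j(E) = 6 + 3*E
Q(g) = 6 - (-6 + g)/(2 + g) (Q(g) = 6 - (g - 6)/(g + 2) = 6 - (-6 + g)/(2 + g))
o(l, B) = -9 (o(l, B) = 6 + 3*(-5) = 6 - 15 = -9)
128 + Q(-9)*o(x(-1), U(5, 4)) = 128 + ((18 + 5*(-9))/(2 - 9))*(-9) = 128 + ((18 - 45)/(-7))*(-9) = 128 - ⅐*(-27)*(-9) = 128 + (27/7)*(-9) = 128 - 243/7 = 653/7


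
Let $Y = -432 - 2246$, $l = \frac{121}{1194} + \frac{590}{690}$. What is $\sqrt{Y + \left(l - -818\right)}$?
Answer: $\frac{i \sqrt{155779888490}}{9154} \approx 43.117 i$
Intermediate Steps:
$l = \frac{8755}{9154}$ ($l = 121 \cdot \frac{1}{1194} + 590 \cdot \frac{1}{690} = \frac{121}{1194} + \frac{59}{69} = \frac{8755}{9154} \approx 0.95641$)
$Y = -2678$
$\sqrt{Y + \left(l - -818\right)} = \sqrt{-2678 + \left(\frac{8755}{9154} - -818\right)} = \sqrt{-2678 + \left(\frac{8755}{9154} + 818\right)} = \sqrt{-2678 + \frac{7496727}{9154}} = \sqrt{- \frac{17017685}{9154}} = \frac{i \sqrt{155779888490}}{9154}$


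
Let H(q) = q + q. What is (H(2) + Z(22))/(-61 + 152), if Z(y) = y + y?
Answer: 48/91 ≈ 0.52747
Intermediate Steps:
H(q) = 2*q
Z(y) = 2*y
(H(2) + Z(22))/(-61 + 152) = (2*2 + 2*22)/(-61 + 152) = (4 + 44)/91 = 48*(1/91) = 48/91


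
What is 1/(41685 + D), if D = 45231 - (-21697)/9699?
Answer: 9699/843019981 ≈ 1.1505e-5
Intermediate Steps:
D = 438717166/9699 (D = 45231 - (-21697)/9699 = 45231 - 1*(-21697/9699) = 45231 + 21697/9699 = 438717166/9699 ≈ 45233.)
1/(41685 + D) = 1/(41685 + 438717166/9699) = 1/(843019981/9699) = 9699/843019981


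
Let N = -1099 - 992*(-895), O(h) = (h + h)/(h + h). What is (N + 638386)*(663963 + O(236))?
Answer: 1012629423428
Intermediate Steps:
O(h) = 1 (O(h) = (2*h)/((2*h)) = (2*h)*(1/(2*h)) = 1)
N = 886741 (N = -1099 + 887840 = 886741)
(N + 638386)*(663963 + O(236)) = (886741 + 638386)*(663963 + 1) = 1525127*663964 = 1012629423428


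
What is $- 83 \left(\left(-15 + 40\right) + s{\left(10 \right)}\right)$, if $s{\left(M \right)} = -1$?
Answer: $-1992$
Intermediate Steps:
$- 83 \left(\left(-15 + 40\right) + s{\left(10 \right)}\right) = - 83 \left(\left(-15 + 40\right) - 1\right) = - 83 \left(25 - 1\right) = \left(-83\right) 24 = -1992$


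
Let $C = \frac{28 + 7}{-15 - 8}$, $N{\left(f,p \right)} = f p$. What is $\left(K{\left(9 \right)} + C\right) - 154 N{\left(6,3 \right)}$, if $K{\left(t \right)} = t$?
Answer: $- \frac{63584}{23} \approx -2764.5$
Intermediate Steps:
$C = - \frac{35}{23}$ ($C = \frac{35}{-23} = 35 \left(- \frac{1}{23}\right) = - \frac{35}{23} \approx -1.5217$)
$\left(K{\left(9 \right)} + C\right) - 154 N{\left(6,3 \right)} = \left(9 - \frac{35}{23}\right) - 154 \cdot 6 \cdot 3 = \frac{172}{23} - 2772 = - \frac{63584}{23}$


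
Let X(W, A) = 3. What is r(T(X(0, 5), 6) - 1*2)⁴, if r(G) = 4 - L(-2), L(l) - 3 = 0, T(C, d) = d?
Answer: 1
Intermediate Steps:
L(l) = 3 (L(l) = 3 + 0 = 3)
r(G) = 1 (r(G) = 4 - 1*3 = 4 - 3 = 1)
r(T(X(0, 5), 6) - 1*2)⁴ = 1⁴ = 1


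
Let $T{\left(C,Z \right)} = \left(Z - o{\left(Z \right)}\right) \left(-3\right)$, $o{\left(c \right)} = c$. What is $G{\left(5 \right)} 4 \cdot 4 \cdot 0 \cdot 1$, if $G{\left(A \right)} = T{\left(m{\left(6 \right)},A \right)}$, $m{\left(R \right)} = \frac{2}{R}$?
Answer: $0$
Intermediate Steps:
$T{\left(C,Z \right)} = 0$ ($T{\left(C,Z \right)} = \left(Z - Z\right) \left(-3\right) = 0 \left(-3\right) = 0$)
$G{\left(A \right)} = 0$
$G{\left(5 \right)} 4 \cdot 4 \cdot 0 \cdot 1 = 0 \cdot 4 \cdot 4 \cdot 0 \cdot 1 = 0 \cdot 0 \cdot 1 = 0 \cdot 0 = 0$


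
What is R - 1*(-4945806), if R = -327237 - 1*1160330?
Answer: 3458239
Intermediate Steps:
R = -1487567 (R = -327237 - 1160330 = -1487567)
R - 1*(-4945806) = -1487567 - 1*(-4945806) = -1487567 + 4945806 = 3458239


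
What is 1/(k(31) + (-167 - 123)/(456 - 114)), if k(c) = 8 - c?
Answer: -171/4078 ≈ -0.041932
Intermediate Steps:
1/(k(31) + (-167 - 123)/(456 - 114)) = 1/((8 - 1*31) + (-167 - 123)/(456 - 114)) = 1/((8 - 31) - 290/342) = 1/(-23 - 290*1/342) = 1/(-23 - 145/171) = 1/(-4078/171) = -171/4078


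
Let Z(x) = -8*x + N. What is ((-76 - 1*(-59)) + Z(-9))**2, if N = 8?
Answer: 3969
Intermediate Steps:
Z(x) = 8 - 8*x (Z(x) = -8*x + 8 = 8 - 8*x)
((-76 - 1*(-59)) + Z(-9))**2 = ((-76 - 1*(-59)) + (8 - 8*(-9)))**2 = ((-76 + 59) + (8 + 72))**2 = (-17 + 80)**2 = 63**2 = 3969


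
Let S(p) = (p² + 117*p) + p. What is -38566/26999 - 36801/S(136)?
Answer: -2325814103/932653456 ≈ -2.4938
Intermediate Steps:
S(p) = p² + 118*p
-38566/26999 - 36801/S(136) = -38566/26999 - 36801*1/(136*(118 + 136)) = -38566*1/26999 - 36801/(136*254) = -38566/26999 - 36801/34544 = -2325814103/932653456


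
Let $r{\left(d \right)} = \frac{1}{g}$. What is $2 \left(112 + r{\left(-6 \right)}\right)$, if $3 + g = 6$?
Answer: $\frac{674}{3} \approx 224.67$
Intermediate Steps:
$g = 3$ ($g = -3 + 6 = 3$)
$r{\left(d \right)} = \frac{1}{3}$
$2 \left(112 + r{\left(-6 \right)}\right) = 2 \left(112 + \frac{1}{3}\right) = 2 \cdot \frac{337}{3} = \frac{674}{3}$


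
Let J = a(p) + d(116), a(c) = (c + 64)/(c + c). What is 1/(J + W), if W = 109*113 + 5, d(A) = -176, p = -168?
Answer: 42/510145 ≈ 8.2329e-5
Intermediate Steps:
W = 12322 (W = 12317 + 5 = 12322)
a(c) = (64 + c)/(2*c) (a(c) = (64 + c)/((2*c)) = (64 + c)*(1/(2*c)) = (64 + c)/(2*c))
J = -7379/42 (J = (½)*(64 - 168)/(-168) - 176 = (½)*(-1/168)*(-104) - 176 = 13/42 - 176 = -7379/42 ≈ -175.69)
1/(J + W) = 1/(-7379/42 + 12322) = 1/(510145/42) = 42/510145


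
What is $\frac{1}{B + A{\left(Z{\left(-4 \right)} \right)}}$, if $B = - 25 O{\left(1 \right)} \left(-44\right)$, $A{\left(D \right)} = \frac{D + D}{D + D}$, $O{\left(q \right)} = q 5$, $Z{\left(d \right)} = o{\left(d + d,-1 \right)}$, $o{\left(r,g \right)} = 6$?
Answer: $\frac{1}{5501} \approx 0.00018179$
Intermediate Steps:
$Z{\left(d \right)} = 6$
$O{\left(q \right)} = 5 q$
$A{\left(D \right)} = 1$ ($A{\left(D \right)} = \frac{2 D}{2 D} = 2 D \frac{1}{2 D} = 1$)
$B = 5500$ ($B = - 25 \cdot 5 \cdot 1 \left(-44\right) = \left(-25\right) 5 \left(-44\right) = \left(-125\right) \left(-44\right) = 5500$)
$\frac{1}{B + A{\left(Z{\left(-4 \right)} \right)}} = \frac{1}{5500 + 1} = \frac{1}{5501}$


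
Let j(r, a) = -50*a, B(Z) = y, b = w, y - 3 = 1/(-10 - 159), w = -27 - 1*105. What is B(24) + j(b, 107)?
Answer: -903644/169 ≈ -5347.0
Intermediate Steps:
w = -132 (w = -27 - 105 = -132)
y = 506/169 (y = 3 + 1/(-10 - 159) = 3 + 1/(-169) = 3 - 1/169 = 506/169 ≈ 2.9941)
b = -132
B(Z) = 506/169
B(24) + j(b, 107) = 506/169 - 50*107 = 506/169 - 5350 = -903644/169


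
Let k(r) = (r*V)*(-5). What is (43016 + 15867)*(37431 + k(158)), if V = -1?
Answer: 2250567143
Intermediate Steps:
k(r) = 5*r (k(r) = (r*(-1))*(-5) = -r*(-5) = 5*r)
(43016 + 15867)*(37431 + k(158)) = (43016 + 15867)*(37431 + 5*158) = 58883*(37431 + 790) = 58883*38221 = 2250567143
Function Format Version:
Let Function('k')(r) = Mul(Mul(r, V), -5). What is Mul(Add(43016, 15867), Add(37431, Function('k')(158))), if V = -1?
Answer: 2250567143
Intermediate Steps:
Function('k')(r) = Mul(5, r) (Function('k')(r) = Mul(Mul(r, -1), -5) = Mul(Mul(-1, r), -5) = Mul(5, r))
Mul(Add(43016, 15867), Add(37431, Function('k')(158))) = Mul(Add(43016, 15867), Add(37431, Mul(5, 158))) = Mul(58883, Add(37431, 790)) = Mul(58883, 38221) = 2250567143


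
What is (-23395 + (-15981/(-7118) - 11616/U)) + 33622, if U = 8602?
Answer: 28465642593/2783138 ≈ 10228.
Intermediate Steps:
(-23395 + (-15981/(-7118) - 11616/U)) + 33622 = (-23395 + (-15981/(-7118) - 11616/8602)) + 33622 = (-23395 + (-15981*(-1/7118) - 11616*1/8602)) + 33622 = (-23395 + (15981/7118 - 528/391)) + 33622 = (-23395 + 2490267/2783138) + 33622 = -65109023243/2783138 + 33622 = 28465642593/2783138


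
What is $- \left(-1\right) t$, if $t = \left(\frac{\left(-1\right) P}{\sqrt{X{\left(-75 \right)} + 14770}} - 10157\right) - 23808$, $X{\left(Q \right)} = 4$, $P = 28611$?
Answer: $-33965 - \frac{28611 \sqrt{14774}}{14774} \approx -34200.0$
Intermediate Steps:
$t = -33965 - \frac{28611 \sqrt{14774}}{14774}$ ($t = \left(\frac{\left(-1\right) 28611}{\sqrt{4 + 14770}} - 10157\right) - 23808 = \left(- \frac{28611}{\sqrt{14774}} - 10157\right) - 23808 = \left(- 28611 \frac{\sqrt{14774}}{14774} - 10157\right) - 23808 = \left(- \frac{28611 \sqrt{14774}}{14774} - 10157\right) - 23808 = \left(-10157 - \frac{28611 \sqrt{14774}}{14774}\right) - 23808 = -33965 - \frac{28611 \sqrt{14774}}{14774} \approx -34200.0$)
$- \left(-1\right) t = - \left(-1\right) \left(-33965 - \frac{28611 \sqrt{14774}}{14774}\right) = - (33965 + \frac{28611 \sqrt{14774}}{14774}) = -33965 - \frac{28611 \sqrt{14774}}{14774}$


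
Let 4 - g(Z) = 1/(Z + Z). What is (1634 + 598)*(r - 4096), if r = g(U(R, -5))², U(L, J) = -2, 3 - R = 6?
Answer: -18203913/2 ≈ -9.1020e+6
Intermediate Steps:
R = -3 (R = 3 - 1*6 = 3 - 6 = -3)
g(Z) = 4 - 1/(2*Z) (g(Z) = 4 - 1/(Z + Z) = 4 - 1/(2*Z))
r = 289/16 (r = (4 - ½/(-2))² = (4 - ½*(-½))² = (4 + ¼)² = (17/4)² = 289/16 ≈ 18.063)
(1634 + 598)*(r - 4096) = (1634 + 598)*(289/16 - 4096) = 2232*(-65247/16) = -18203913/2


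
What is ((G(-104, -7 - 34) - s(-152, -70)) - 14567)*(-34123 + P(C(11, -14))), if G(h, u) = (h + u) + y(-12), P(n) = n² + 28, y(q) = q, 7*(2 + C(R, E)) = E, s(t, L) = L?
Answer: 499393666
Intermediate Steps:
C(R, E) = -2 + E/7
P(n) = 28 + n²
G(h, u) = -12 + h + u (G(h, u) = (h + u) - 12 = -12 + h + u)
((G(-104, -7 - 34) - s(-152, -70)) - 14567)*(-34123 + P(C(11, -14))) = (((-12 - 104 + (-7 - 34)) - 1*(-70)) - 14567)*(-34123 + (28 + (-2 + (⅐)*(-14))²)) = (((-12 - 104 - 41) + 70) - 14567)*(-34123 + (28 + (-2 - 2)²)) = ((-157 + 70) - 14567)*(-34123 + (28 + (-4)²)) = (-87 - 14567)*(-34123 + (28 + 16)) = -14654*(-34123 + 44) = -14654*(-34079) = 499393666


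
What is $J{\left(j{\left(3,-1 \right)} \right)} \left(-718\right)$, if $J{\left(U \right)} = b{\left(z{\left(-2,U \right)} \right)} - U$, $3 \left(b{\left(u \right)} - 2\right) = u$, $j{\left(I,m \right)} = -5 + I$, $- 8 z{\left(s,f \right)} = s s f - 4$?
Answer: $-3231$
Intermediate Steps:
$z{\left(s,f \right)} = \frac{1}{2} - \frac{f s^{2}}{8}$ ($z{\left(s,f \right)} = - \frac{s s f - 4}{8} = - \frac{s^{2} f - 4}{8} = - \frac{f s^{2} - 4}{8} = - \frac{-4 + f s^{2}}{8} = \frac{1}{2} - \frac{f s^{2}}{8}$)
$b{\left(u \right)} = 2 + \frac{u}{3}$
$J{\left(U \right)} = \frac{13}{6} - \frac{7 U}{6}$ ($J{\left(U \right)} = \left(2 + \frac{\frac{1}{2} - \frac{U \left(-2\right)^{2}}{8}}{3}\right) - U = \left(2 + \frac{\frac{1}{2} - \frac{1}{8} U 4}{3}\right) - U = \left(2 + \frac{\frac{1}{2} - \frac{U}{2}}{3}\right) - U = \left(2 - \left(- \frac{1}{6} + \frac{U}{6}\right)\right) - U = \left(\frac{13}{6} - \frac{U}{6}\right) - U = \frac{13}{6} - \frac{7 U}{6}$)
$J{\left(j{\left(3,-1 \right)} \right)} \left(-718\right) = \left(\frac{13}{6} - \frac{7 \left(-5 + 3\right)}{6}\right) \left(-718\right) = \left(\frac{13}{6} - - \frac{7}{3}\right) \left(-718\right) = \left(\frac{13}{6} + \frac{7}{3}\right) \left(-718\right) = \frac{9}{2} \left(-718\right) = -3231$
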